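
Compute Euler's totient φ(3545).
φ(3545) = 2832

φ is multiplicative, with φ(p^e) = p^e − p^(e−1). Factorise 3545 = 5 · 709. Then
  φ(3545) = (5 − 1) · (709 − 1) = 4 · 708 = 2832.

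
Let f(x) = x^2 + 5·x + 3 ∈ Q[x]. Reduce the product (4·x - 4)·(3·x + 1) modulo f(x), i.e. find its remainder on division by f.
a · b ≡ -68·x - 40 (mod f(x))

First multiply in Q[x] without reducing: a · b = 12·x^2 - 8·x - 4. Now divide by f(x) = x^2 + 5·x + 3, eliminating the leading term at each step:
  leading term 12·x^2: subtract (12)·f(x) = 12·x^2 + 60·x + 36, leaving -68·x - 40
The degree is now < 2, so this is the remainder. Hence a · b ≡ -68·x - 40 in Q[x]/(f).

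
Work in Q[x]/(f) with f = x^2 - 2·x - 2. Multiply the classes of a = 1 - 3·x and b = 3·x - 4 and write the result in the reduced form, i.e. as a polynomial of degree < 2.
First multiply in Q[x] without reducing: a · b = -9·x^2 + 15·x - 4. Now divide by f(x) = x^2 - 2·x - 2, eliminating the leading term at each step:
  leading term -9·x^2: subtract (-9)·f(x) = -9·x^2 + 18·x + 18, leaving -3·x - 22
The degree is now < 2, so this is the remainder. Hence a · b ≡ -3·x - 22 in Q[x]/(f).

Final answer: a · b ≡ -3·x - 22 (mod f(x))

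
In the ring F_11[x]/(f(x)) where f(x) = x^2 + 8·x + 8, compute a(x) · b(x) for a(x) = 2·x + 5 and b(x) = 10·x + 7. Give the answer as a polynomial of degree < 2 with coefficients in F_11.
a · b ≡ 3·x + 7 (mod f(x))

Multiply as integer polynomials: a · b = 20·x^2 + 64·x + 35. Reducing coefficients mod 11: a · b ≡ 9·x^2 + 9·x + 2. Now divide by f(x) = x^2 + 8·x + 8 in F_11[x], eliminating the leading term at each step:
  leading term 9·x^2: subtract (9)·f(x) = 9·x^2 + 6·x + 6, leaving 3·x + 7 (coefficients mod 11)
The degree is now < 2, so this is the remainder. Hence a · b ≡ 3·x + 7 in F_11[x]/(f).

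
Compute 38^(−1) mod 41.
Apply the extended Euclidean algorithm to (41, 38), tracking rows (r, s, t) with s·41 + t·38 = r. Each division r_prev = q·r_cur + r_new produces the new row as (previous row) − q·(current row):
  row A: (41, 1, 0)   [1·41 + 0·38 = 41]
  row B: (38, 0, 1)   [0·41 + 1·38 = 38]
  41 = 1·38 + 3   → row C = row A − 1·row B = (3, 1, −1)   [check: 1·41 − 1·38 = 3]
  38 = 12·3 + 2   → row D = row B − 12·row C = (2, −12, 13)   [check: −12·41 + 13·38 = 2]
  3 = 1·2 + 1   → row E = row C − 1·row D = (1, 13, −14)   [check: 13·41 − 14·38 = 1]
  2 = 2·1 + 0   → remainder 0, stop. gcd = 1 (last nonzero row E).
The gcd is 1, so 38 is invertible mod 41. The last nonzero row gives 13·41 − 14·38 = 1, so t = −14. So 38^(−1) ≡ −14 ≡ 27 (mod 41). Verify: 38 · 27 = 1026 ≡ 1 (mod 41). ✓

Final answer: 38^(−1) ≡ 27 (mod 41)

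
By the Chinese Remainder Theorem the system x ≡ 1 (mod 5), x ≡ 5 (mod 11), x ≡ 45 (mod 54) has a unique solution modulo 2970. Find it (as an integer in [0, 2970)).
The moduli 5, 11, 54 are pairwise coprime, so by the CRT there is a unique solution mod 5·11·54 = 2970.
Solve by successive substitution. Start with x ≡ 1 (mod 5).
  Combine with x ≡ 5 (mod 11): write x = 1 + 5·t and require 1 + 5·t ≡ 5 (mod 11), i.e. 5·t ≡ 5 − 1 ≡ 4 (mod 11). Since 5^(−1) ≡ 9 (mod 11), t ≡ 9·4 ≡ 3 (mod 11). So x ≡ 1 + 5·3 = 16 (mod 55).
  Combine with x ≡ 45 (mod 54): write x = 16 + 55·t and require 16 + 55·t ≡ 45 (mod 54), i.e. 55·t ≡ 45 − 16 ≡ 29 (mod 54). Since 55^(−1) ≡ 1 (mod 54) (55 ≡ 1 (mod 54)), t ≡ 1·29 ≡ 29 (mod 54). So x ≡ 16 + 55·29 = 1611 (mod 2970).
Unique solution in [0, 2970): x = 1611.

Final answer: x ≡ 1611 (mod 2970); the representative in [0, 2970) is 1611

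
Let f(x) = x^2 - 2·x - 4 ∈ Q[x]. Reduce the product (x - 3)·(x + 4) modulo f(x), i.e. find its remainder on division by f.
a · b ≡ 3·x - 8 (mod f(x))

First multiply in Q[x] without reducing: a · b = x^2 + x - 12. Now divide by f(x) = x^2 - 2·x - 4, eliminating the leading term at each step:
  leading term x^2: subtract (1)·f(x) = x^2 - 2·x - 4, leaving 3·x - 8
The degree is now < 2, so this is the remainder. Hence a · b ≡ 3·x - 8 in Q[x]/(f).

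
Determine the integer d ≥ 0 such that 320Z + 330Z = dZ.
(320, 330) = (10); d = 10

In the PID Z, (a, b) is generated by gcd(a, b). Compute gcd(330, 320) with the extended Euclidean algorithm, tracking rows (r, s, t) with s·330 + t·320 = r:
  row A: (330, 1, 0)   [1·330 + 0·320 = 330]
  row B: (320, 0, 1)   [0·330 + 1·320 = 320]
  330 = 1·320 + 10   → row C = row A − 1·row B = (10, 1, −1)   [check: 1·330 − 1·320 = 10]
  320 = 32·10 + 0   → remainder 0, stop. gcd = 10 (last nonzero row C).
So gcd(320, 330) = 10, with Bézout identity 1·330 − 1·320 = 10. Containment (⊇): the Bézout identity exhibits 10 as an element of (320, 330), giving (10) ⊆ (320, 330). Containment (⊆): since 10 | 320 and 10 | 330 (320 = 10·32, 330 = 10·33), every Z-linear combination of 320 and 330 is divisible by 10, so (320, 330) ⊆ (10). Therefore (320, 330) = (10), d = 10.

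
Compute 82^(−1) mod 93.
Apply the extended Euclidean algorithm to (93, 82), tracking rows (r, s, t) with s·93 + t·82 = r. Each division r_prev = q·r_cur + r_new produces the new row as (previous row) − q·(current row):
  row A: (93, 1, 0)   [1·93 + 0·82 = 93]
  row B: (82, 0, 1)   [0·93 + 1·82 = 82]
  93 = 1·82 + 11   → row C = row A − 1·row B = (11, 1, −1)   [check: 1·93 − 1·82 = 11]
  82 = 7·11 + 5   → row D = row B − 7·row C = (5, −7, 8)   [check: −7·93 + 8·82 = 5]
  11 = 2·5 + 1   → row E = row C − 2·row D = (1, 15, −17)   [check: 15·93 − 17·82 = 1]
  5 = 5·1 + 0   → remainder 0, stop. gcd = 1 (last nonzero row E).
The gcd is 1, so 82 is invertible mod 93. The last nonzero row gives 15·93 − 17·82 = 1, so t = −17. So 82^(−1) ≡ −17 ≡ 76 (mod 93). Verify: 82 · 76 = 6232 ≡ 1 (mod 93). ✓

Final answer: 82^(−1) ≡ 76 (mod 93)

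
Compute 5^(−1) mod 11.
Apply the extended Euclidean algorithm to (11, 5), tracking rows (r, s, t) with s·11 + t·5 = r. Each division r_prev = q·r_cur + r_new produces the new row as (previous row) − q·(current row):
  row A: (11, 1, 0)   [1·11 + 0·5 = 11]
  row B: (5, 0, 1)   [0·11 + 1·5 = 5]
  11 = 2·5 + 1   → row C = row A − 2·row B = (1, 1, −2)   [check: 1·11 − 2·5 = 1]
  5 = 5·1 + 0   → remainder 0, stop. gcd = 1 (last nonzero row C).
The gcd is 1, so 5 is invertible mod 11. The last nonzero row gives 1·11 − 2·5 = 1, so t = −2. So 5^(−1) ≡ −2 ≡ 9 (mod 11). Verify: 5 · 9 = 45 ≡ 1 (mod 11). ✓

Final answer: 5^(−1) ≡ 9 (mod 11)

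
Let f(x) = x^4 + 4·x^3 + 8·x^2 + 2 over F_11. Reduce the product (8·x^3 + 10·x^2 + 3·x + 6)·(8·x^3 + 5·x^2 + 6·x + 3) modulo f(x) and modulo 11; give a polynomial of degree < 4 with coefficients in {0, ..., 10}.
a · b ≡ 3·x^3 + 5·x^2 + 9·x + 7 (mod f(x))

Multiply as integer polynomials: a · b = 64·x^6 + 120·x^5 + 122·x^4 + 147·x^3 + 78·x^2 + 45·x + 18. Reducing coefficients mod 11: a · b ≡ 9·x^6 + 10·x^5 + x^4 + 4·x^3 + x^2 + x + 7. Now divide by f(x) = x^4 + 4·x^3 + 8·x^2 + 2 in F_11[x], eliminating the leading term at each step:
  leading term 9·x^6: subtract (9·x^2)·f(x) = 9·x^6 + 3·x^5 + 6·x^4 + 7·x^2, leaving 7·x^5 + 6·x^4 + 4·x^3 + 5·x^2 + x + 7 (coefficients mod 11)
  leading term 7·x^5: subtract (7·x)·f(x) = 7·x^5 + 6·x^4 + x^3 + 3·x, leaving 3·x^3 + 5·x^2 + 9·x + 7 (coefficients mod 11)
The degree is now < 4, so this is the remainder. Hence a · b ≡ 3·x^3 + 5·x^2 + 9·x + 7 in F_11[x]/(f).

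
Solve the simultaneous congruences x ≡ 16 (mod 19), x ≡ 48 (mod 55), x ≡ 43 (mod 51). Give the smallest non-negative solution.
The moduli 19, 55, 51 are pairwise coprime, so by the CRT there is a unique solution mod 19·55·51 = 53295.
Solve by successive substitution. Start with x ≡ 16 (mod 19).
  Combine with x ≡ 48 (mod 55): write x = 16 + 19·t and require 16 + 19·t ≡ 48 (mod 55), i.e. 19·t ≡ 48 − 16 ≡ 32 (mod 55). Since 19^(−1) ≡ 29 (mod 55), t ≡ 29·32 ≡ 48 (mod 55). So x ≡ 16 + 19·48 = 928 (mod 1045).
  Combine with x ≡ 43 (mod 51): write x = 928 + 1045·t and require 928 + 1045·t ≡ 43 (mod 51), i.e. 1045·t ≡ 43 − 928 ≡ 33 (mod 51). Since 1045^(−1) ≡ 49 (mod 51) (1045 ≡ 25 (mod 51)), t ≡ 49·33 ≡ 36 (mod 51). So x ≡ 928 + 1045·36 = 38548 (mod 53295).
Unique solution in [0, 53295): x = 38548.

Final answer: x ≡ 38548 (mod 53295); the representative in [0, 53295) is 38548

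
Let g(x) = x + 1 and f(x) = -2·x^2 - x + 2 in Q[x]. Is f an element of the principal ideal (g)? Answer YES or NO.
In Q[x] the ideal (g) consists of all multiples of g, so f ∈ (g) iff g | f, i.e. iff the remainder of f on division by g is 0. Divide f by g (g is monic, so eliminate the leading term of the running remainder at each step):
  leading term -2·x^2: subtract (-2·x)·g(x) = -2·x^2 - 2·x, leaving x + 2
  leading term x: subtract (1)·g(x) = x + 1, leaving 1
The remainder r(x) = 1 ≠ 0 (and deg r < deg g), so g ∤ f, i.e. f ∉ (g).

Final answer: NO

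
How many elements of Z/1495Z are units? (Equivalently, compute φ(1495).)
Z/1495Z has φ(1495) = 1056 units

An element a ∈ Z/1495Z is a unit iff gcd(a, 1495) = 1, so the number of units is φ(1495). φ is multiplicative, with φ(p^e) = p^e − p^(e−1). Factorise 1495 = 5 · 13 · 23. Then
  φ(1495) = (5 − 1) · (13 − 1) · (23 − 1) = 4 · 12 · 22 = 1056.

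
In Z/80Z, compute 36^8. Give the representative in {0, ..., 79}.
16

Use repeated squaring. Binary(8) = 1000. Walk through the bits of the exponent 8 left-to-right: at each bit after the leading one, square the running value, then multiply by 36 if the bit is 1 (always reducing mod 80):
  bit 1 = 1 (leading): start with 36.
  bit 2 = 0: square 36^2 = 1296 ≡ 16 (mod 80).
  bit 3 = 0: square 16^2 = 256 ≡ 16 (mod 80).
  bit 4 = 0: square 16^2 = 256 ≡ 16 (mod 80).
Final value: 36^8 ≡ 16 (mod 80).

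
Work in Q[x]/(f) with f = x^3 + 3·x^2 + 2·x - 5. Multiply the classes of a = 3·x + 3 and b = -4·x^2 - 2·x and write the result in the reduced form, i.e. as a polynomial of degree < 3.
a · b ≡ 18·x^2 + 18·x - 60 (mod f(x))

First multiply in Q[x] without reducing: a · b = -12·x^3 - 18·x^2 - 6·x. Now divide by f(x) = x^3 + 3·x^2 + 2·x - 5, eliminating the leading term at each step:
  leading term -12·x^3: subtract (-12)·f(x) = -12·x^3 - 36·x^2 - 24·x + 60, leaving 18·x^2 + 18·x - 60
The degree is now < 3, so this is the remainder. Hence a · b ≡ 18·x^2 + 18·x - 60 in Q[x]/(f).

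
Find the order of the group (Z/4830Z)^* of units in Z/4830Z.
|(Z/4830Z)^*| = 1056

(Z/4830Z)^* consists of the classes a with gcd(a, 4830) = 1, so its order is φ(4830). φ is multiplicative, with φ(p^e) = p^e − p^(e−1). Factorise 4830 = 2 · 3 · 5 · 7 · 23. Then
  φ(4830) = (2 − 1) · (3 − 1) · (5 − 1) · (7 − 1) · (23 − 1) = 1 · 2 · 4 · 6 · 22 = 1056.
Thus |(Z/4830Z)^*| = 1056.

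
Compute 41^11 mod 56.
Use repeated squaring. Binary(11) = 1011. Walk through the bits of the exponent 11 left-to-right: at each bit after the leading one, square the running value, then multiply by 41 if the bit is 1 (always reducing mod 56):
  bit 1 = 1 (leading): start with 41.
  bit 2 = 0: square 41^2 = 1681 ≡ 1 (mod 56).
  bit 3 = 1: square 1^2 = 1; bit is 1, so multiply 1·41 = 41 (mod 56).
  bit 4 = 1: square 41^2 = 1681 ≡ 1; bit is 1, so multiply 1·41 = 41 (mod 56).
Final value: 41^11 ≡ 41 (mod 56).

Final answer: 41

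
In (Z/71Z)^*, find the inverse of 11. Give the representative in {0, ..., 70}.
Apply the extended Euclidean algorithm to (71, 11), tracking rows (r, s, t) with s·71 + t·11 = r. Each division r_prev = q·r_cur + r_new produces the new row as (previous row) − q·(current row):
  row A: (71, 1, 0)   [1·71 + 0·11 = 71]
  row B: (11, 0, 1)   [0·71 + 1·11 = 11]
  71 = 6·11 + 5   → row C = row A − 6·row B = (5, 1, −6)   [check: 1·71 − 6·11 = 5]
  11 = 2·5 + 1   → row D = row B − 2·row C = (1, −2, 13)   [check: −2·71 + 13·11 = 1]
  5 = 5·1 + 0   → remainder 0, stop. gcd = 1 (last nonzero row D).
The gcd is 1, so 11 is invertible mod 71. The last nonzero row gives −2·71 + 13·11 = 1, so t = 13. So 11^(−1) ≡ 13 (mod 71). Verify: 11 · 13 = 143 ≡ 1 (mod 71). ✓

Final answer: 11^(−1) ≡ 13 (mod 71)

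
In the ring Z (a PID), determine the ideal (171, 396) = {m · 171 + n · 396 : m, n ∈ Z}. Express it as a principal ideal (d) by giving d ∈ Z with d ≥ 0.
(171, 396) = (9); d = 9

In the PID Z, (a, b) is generated by gcd(a, b). Compute gcd(396, 171) with the extended Euclidean algorithm, tracking rows (r, s, t) with s·396 + t·171 = r:
  row A: (396, 1, 0)   [1·396 + 0·171 = 396]
  row B: (171, 0, 1)   [0·396 + 1·171 = 171]
  396 = 2·171 + 54   → row C = row A − 2·row B = (54, 1, −2)   [check: 1·396 − 2·171 = 54]
  171 = 3·54 + 9   → row D = row B − 3·row C = (9, −3, 7)   [check: −3·396 + 7·171 = 9]
  54 = 6·9 + 0   → remainder 0, stop. gcd = 9 (last nonzero row D).
So gcd(171, 396) = 9, with Bézout identity −3·396 + 7·171 = 9. Containment (⊇): the Bézout identity exhibits 9 as an element of (171, 396), giving (9) ⊆ (171, 396). Containment (⊆): since 9 | 171 and 9 | 396 (171 = 9·19, 396 = 9·44), every Z-linear combination of 171 and 396 is divisible by 9, so (171, 396) ⊆ (9). Therefore (171, 396) = (9), d = 9.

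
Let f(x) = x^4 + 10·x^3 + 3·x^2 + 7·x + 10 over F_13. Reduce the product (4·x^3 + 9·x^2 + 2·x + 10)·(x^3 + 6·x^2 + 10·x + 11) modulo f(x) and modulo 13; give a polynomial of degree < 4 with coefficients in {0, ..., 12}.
a · b ≡ 12·x^2 + 11·x (mod f(x))

Multiply as integer polynomials: a · b = 4·x^6 + 33·x^5 + 96·x^4 + 156·x^3 + 179·x^2 + 122·x + 110. Reducing coefficients mod 13: a · b ≡ 4·x^6 + 7·x^5 + 5·x^4 + 10·x^2 + 5·x + 6. Now divide by f(x) = x^4 + 10·x^3 + 3·x^2 + 7·x + 10 in F_13[x], eliminating the leading term at each step:
  leading term 4·x^6: subtract (4·x^2)·f(x) = 4·x^6 + x^5 + 12·x^4 + 2·x^3 + x^2, leaving 6·x^5 + 6·x^4 + 11·x^3 + 9·x^2 + 5·x + 6 (coefficients mod 13)
  leading term 6·x^5: subtract (6·x)·f(x) = 6·x^5 + 8·x^4 + 5·x^3 + 3·x^2 + 8·x, leaving 11·x^4 + 6·x^3 + 6·x^2 + 10·x + 6 (coefficients mod 13)
  leading term 11·x^4: subtract (11)·f(x) = 11·x^4 + 6·x^3 + 7·x^2 + 12·x + 6, leaving 12·x^2 + 11·x (coefficients mod 13)
The degree is now < 4, so this is the remainder. Hence a · b ≡ 12·x^2 + 11·x in F_13[x]/(f).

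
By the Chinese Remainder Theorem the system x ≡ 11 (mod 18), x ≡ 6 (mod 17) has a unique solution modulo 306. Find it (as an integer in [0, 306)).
x ≡ 227 (mod 306); the representative in [0, 306) is 227

The moduli 18, 17 are pairwise coprime, so by the CRT there is a unique solution mod 18·17 = 306.
Solve by successive substitution. Start with x ≡ 11 (mod 18).
  Combine with x ≡ 6 (mod 17): write x = 11 + 18·t and require 11 + 18·t ≡ 6 (mod 17), i.e. 18·t ≡ 6 − 11 ≡ 12 (mod 17). Since 18^(−1) ≡ 1 (mod 17) (18 ≡ 1 (mod 17)), t ≡ 1·12 ≡ 12 (mod 17). So x ≡ 11 + 18·12 = 227 (mod 306).
Unique solution in [0, 306): x = 227.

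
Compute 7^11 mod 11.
7

Use repeated squaring. Binary(11) = 1011. Walk through the bits of the exponent 11 left-to-right: at each bit after the leading one, square the running value, then multiply by 7 if the bit is 1 (always reducing mod 11):
  bit 1 = 1 (leading): start with 7.
  bit 2 = 0: square 7^2 = 49 ≡ 5 (mod 11).
  bit 3 = 1: square 5^2 = 25 ≡ 3; bit is 1, so multiply 3·7 = 21 ≡ 10 (mod 11).
  bit 4 = 1: square 10^2 = 100 ≡ 1; bit is 1, so multiply 1·7 = 7 (mod 11).
Final value: 7^11 ≡ 7 (mod 11).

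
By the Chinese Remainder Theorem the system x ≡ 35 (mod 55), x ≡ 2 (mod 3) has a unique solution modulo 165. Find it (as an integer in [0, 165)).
x ≡ 35 (mod 165); the representative in [0, 165) is 35

The moduli 55, 3 are pairwise coprime, so by the CRT there is a unique solution mod 55·3 = 165.
Solve by successive substitution. Start with x ≡ 35 (mod 55).
  Combine with x ≡ 2 (mod 3): write x = 35 + 55·t and require 35 + 55·t ≡ 2 (mod 3), i.e. 55·t ≡ 2 − 35 ≡ 0 (mod 3). Since 55^(−1) ≡ 1 (mod 3) (55 ≡ 1 (mod 3)), t ≡ 1·0 ≡ 0 (mod 3). So x ≡ 35 + 55·0 = 35 (mod 165).
Unique solution in [0, 165): x = 35.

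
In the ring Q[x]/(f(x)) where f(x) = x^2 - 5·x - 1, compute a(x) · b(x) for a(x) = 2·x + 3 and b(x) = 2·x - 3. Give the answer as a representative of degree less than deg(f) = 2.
First multiply in Q[x] without reducing: a · b = 4·x^2 - 9. Now divide by f(x) = x^2 - 5·x - 1, eliminating the leading term at each step:
  leading term 4·x^2: subtract (4)·f(x) = 4·x^2 - 20·x - 4, leaving 20·x - 5
The degree is now < 2, so this is the remainder. Hence a · b ≡ 20·x - 5 in Q[x]/(f).

Final answer: a · b ≡ 20·x - 5 (mod f(x))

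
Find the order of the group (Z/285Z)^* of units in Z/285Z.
|(Z/285Z)^*| = 144

(Z/285Z)^* consists of the classes a with gcd(a, 285) = 1, so its order is φ(285). φ is multiplicative, with φ(p^e) = p^e − p^(e−1). Factorise 285 = 3 · 5 · 19. Then
  φ(285) = (3 − 1) · (5 − 1) · (19 − 1) = 2 · 4 · 18 = 144.
Thus |(Z/285Z)^*| = 144.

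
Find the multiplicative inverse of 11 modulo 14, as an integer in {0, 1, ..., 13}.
Apply the extended Euclidean algorithm to (14, 11), tracking rows (r, s, t) with s·14 + t·11 = r. Each division r_prev = q·r_cur + r_new produces the new row as (previous row) − q·(current row):
  row A: (14, 1, 0)   [1·14 + 0·11 = 14]
  row B: (11, 0, 1)   [0·14 + 1·11 = 11]
  14 = 1·11 + 3   → row C = row A − 1·row B = (3, 1, −1)   [check: 1·14 − 1·11 = 3]
  11 = 3·3 + 2   → row D = row B − 3·row C = (2, −3, 4)   [check: −3·14 + 4·11 = 2]
  3 = 1·2 + 1   → row E = row C − 1·row D = (1, 4, −5)   [check: 4·14 − 5·11 = 1]
  2 = 2·1 + 0   → remainder 0, stop. gcd = 1 (last nonzero row E).
The gcd is 1, so 11 is invertible mod 14. The last nonzero row gives 4·14 − 5·11 = 1, so t = −5. So 11^(−1) ≡ −5 ≡ 9 (mod 14). Verify: 11 · 9 = 99 ≡ 1 (mod 14). ✓

Final answer: 11^(−1) ≡ 9 (mod 14)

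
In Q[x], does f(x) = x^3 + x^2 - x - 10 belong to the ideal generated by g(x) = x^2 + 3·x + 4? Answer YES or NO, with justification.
NO

In Q[x] the ideal (g) consists of all multiples of g, so f ∈ (g) iff g | f, i.e. iff the remainder of f on division by g is 0. Divide f by g (g is monic, so eliminate the leading term of the running remainder at each step):
  leading term x^3: subtract (x)·g(x) = x^3 + 3·x^2 + 4·x, leaving -2·x^2 - 5·x - 10
  leading term -2·x^2: subtract (-2)·g(x) = -2·x^2 - 6·x - 8, leaving x - 2
The remainder r(x) = x - 2 ≠ 0 (and deg r < deg g), so g ∤ f, i.e. f ∉ (g).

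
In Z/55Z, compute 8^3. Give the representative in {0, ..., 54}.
17

Use repeated squaring. Binary(3) = 11. Walk through the bits of the exponent 3 left-to-right: at each bit after the leading one, square the running value, then multiply by 8 if the bit is 1 (always reducing mod 55):
  bit 1 = 1 (leading): start with 8.
  bit 2 = 1: square 8^2 = 64 ≡ 9; bit is 1, so multiply 9·8 = 72 ≡ 17 (mod 55).
Final value: 8^3 ≡ 17 (mod 55).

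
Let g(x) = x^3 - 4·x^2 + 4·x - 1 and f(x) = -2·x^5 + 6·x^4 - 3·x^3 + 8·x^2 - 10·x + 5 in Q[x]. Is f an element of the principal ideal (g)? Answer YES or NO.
NO

In Q[x] the ideal (g) consists of all multiples of g, so f ∈ (g) iff g | f, i.e. iff the remainder of f on division by g is 0. Divide f by g (g is monic, so eliminate the leading term of the running remainder at each step):
  leading term -2·x^5: subtract (-2·x^2)·g(x) = -2·x^5 + 8·x^4 - 8·x^3 + 2·x^2, leaving -2·x^4 + 5·x^3 + 6·x^2 - 10·x + 5
  leading term -2·x^4: subtract (-2·x)·g(x) = -2·x^4 + 8·x^3 - 8·x^2 + 2·x, leaving -3·x^3 + 14·x^2 - 12·x + 5
  leading term -3·x^3: subtract (-3)·g(x) = -3·x^3 + 12·x^2 - 12·x + 3, leaving 2·x^2 + 2
The remainder r(x) = 2·x^2 + 2 ≠ 0 (and deg r < deg g), so g ∤ f, i.e. f ∉ (g).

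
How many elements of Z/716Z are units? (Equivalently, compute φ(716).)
An element a ∈ Z/716Z is a unit iff gcd(a, 716) = 1, so the number of units is φ(716). φ is multiplicative, with φ(p^e) = p^e − p^(e−1). Factorise 716 = 2^2 · 179. Then
  φ(716) = (2^2 − 2^1) · (179 − 1) = 2 · 178 = 356.

Final answer: Z/716Z has φ(716) = 356 units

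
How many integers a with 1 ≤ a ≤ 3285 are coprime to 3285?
1728

The number of a ∈ {1, ..., 3285} with gcd(a, 3285) = 1 is by definition Euler's totient φ(3285). φ is multiplicative, with φ(p^e) = p^e − p^(e−1). Factorise 3285 = 3^2 · 5 · 73. Then
  φ(3285) = (3^2 − 3^1) · (5 − 1) · (73 − 1) = 6 · 4 · 72 = 1728.
So there are 1728 such integers.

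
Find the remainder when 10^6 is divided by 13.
Use repeated squaring. Binary(6) = 110. Walk through the bits of the exponent 6 left-to-right: at each bit after the leading one, square the running value, then multiply by 10 if the bit is 1 (always reducing mod 13):
  bit 1 = 1 (leading): start with 10.
  bit 2 = 1: square 10^2 = 100 ≡ 9; bit is 1, so multiply 9·10 = 90 ≡ 12 (mod 13).
  bit 3 = 0: square 12^2 = 144 ≡ 1 (mod 13).
Final value: 10^6 ≡ 1 (mod 13).

Final answer: 1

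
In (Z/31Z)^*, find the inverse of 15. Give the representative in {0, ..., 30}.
Apply the extended Euclidean algorithm to (31, 15), tracking rows (r, s, t) with s·31 + t·15 = r. Each division r_prev = q·r_cur + r_new produces the new row as (previous row) − q·(current row):
  row A: (31, 1, 0)   [1·31 + 0·15 = 31]
  row B: (15, 0, 1)   [0·31 + 1·15 = 15]
  31 = 2·15 + 1   → row C = row A − 2·row B = (1, 1, −2)   [check: 1·31 − 2·15 = 1]
  15 = 15·1 + 0   → remainder 0, stop. gcd = 1 (last nonzero row C).
The gcd is 1, so 15 is invertible mod 31. The last nonzero row gives 1·31 − 2·15 = 1, so t = −2. So 15^(−1) ≡ −2 ≡ 29 (mod 31). Verify: 15 · 29 = 435 ≡ 1 (mod 31). ✓

Final answer: 15^(−1) ≡ 29 (mod 31)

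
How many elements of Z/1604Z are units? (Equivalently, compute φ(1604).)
An element a ∈ Z/1604Z is a unit iff gcd(a, 1604) = 1, so the number of units is φ(1604). φ is multiplicative, with φ(p^e) = p^e − p^(e−1). Factorise 1604 = 2^2 · 401. Then
  φ(1604) = (2^2 − 2^1) · (401 − 1) = 2 · 400 = 800.

Final answer: Z/1604Z has φ(1604) = 800 units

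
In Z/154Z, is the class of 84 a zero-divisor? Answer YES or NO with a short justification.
gcd(84, 154) = 14 > 1, so 84 is not a unit in Z/154Z. In Z/nZ every nonzero non-unit is a zero-divisor: explicitly, take b = 154/gcd = 11 ≠ 0 (mod 154); then 84·11 = 924 = 6·154, i.e. 84·11 ≡ 0 (mod 154). So 84 is a zero-divisor.

Final answer: YES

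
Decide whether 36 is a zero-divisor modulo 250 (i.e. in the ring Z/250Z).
YES

gcd(36, 250) = 2 > 1, so 36 is not a unit in Z/250Z. In Z/nZ every nonzero non-unit is a zero-divisor: explicitly, take b = 250/gcd = 125 ≠ 0 (mod 250); then 36·125 = 4500 = 18·250, i.e. 36·125 ≡ 0 (mod 250). So 36 is a zero-divisor.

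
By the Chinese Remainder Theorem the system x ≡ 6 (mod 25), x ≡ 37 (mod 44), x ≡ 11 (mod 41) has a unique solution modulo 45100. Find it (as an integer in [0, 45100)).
The moduli 25, 44, 41 are pairwise coprime, so by the CRT there is a unique solution mod 25·44·41 = 45100.
Solve by successive substitution. Start with x ≡ 6 (mod 25).
  Combine with x ≡ 37 (mod 44): write x = 6 + 25·t and require 6 + 25·t ≡ 37 (mod 44), i.e. 25·t ≡ 37 − 6 ≡ 31 (mod 44). Since 25^(−1) ≡ 37 (mod 44), t ≡ 37·31 ≡ 3 (mod 44). So x ≡ 6 + 25·3 = 81 (mod 1100).
  Combine with x ≡ 11 (mod 41): write x = 81 + 1100·t and require 81 + 1100·t ≡ 11 (mod 41), i.e. 1100·t ≡ 11 − 81 ≡ 12 (mod 41). Since 1100^(−1) ≡ 35 (mod 41) (1100 ≡ 34 (mod 41)), t ≡ 35·12 ≡ 10 (mod 41). So x ≡ 81 + 1100·10 = 11081 (mod 45100).
Unique solution in [0, 45100): x = 11081.

Final answer: x ≡ 11081 (mod 45100); the representative in [0, 45100) is 11081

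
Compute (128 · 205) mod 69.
20

Reduce the factors first: 128 ≡ 59, 205 ≡ 67 (mod 69), so 128 · 205 ≡ 59 · 67 (mod 69). 59 · 67 = 3953. Dividing by 69: 3953 = 57·69 + 20. So (128 · 205) mod 69 = 20.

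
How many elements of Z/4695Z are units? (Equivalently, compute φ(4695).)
An element a ∈ Z/4695Z is a unit iff gcd(a, 4695) = 1, so the number of units is φ(4695). φ is multiplicative, with φ(p^e) = p^e − p^(e−1). Factorise 4695 = 3 · 5 · 313. Then
  φ(4695) = (3 − 1) · (5 − 1) · (313 − 1) = 2 · 4 · 312 = 2496.

Final answer: Z/4695Z has φ(4695) = 2496 units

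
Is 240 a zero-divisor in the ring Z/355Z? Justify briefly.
gcd(240, 355) = 5 > 1, so 240 is not a unit in Z/355Z. In Z/nZ every nonzero non-unit is a zero-divisor: explicitly, take b = 355/gcd = 71 ≠ 0 (mod 355); then 240·71 = 17040 = 48·355, i.e. 240·71 ≡ 0 (mod 355). So 240 is a zero-divisor.

Final answer: YES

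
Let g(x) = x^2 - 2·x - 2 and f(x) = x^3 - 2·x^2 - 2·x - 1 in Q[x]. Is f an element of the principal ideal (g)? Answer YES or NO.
In Q[x] the ideal (g) consists of all multiples of g, so f ∈ (g) iff g | f, i.e. iff the remainder of f on division by g is 0. Divide f by g (g is monic, so eliminate the leading term of the running remainder at each step):
  leading term x^3: subtract (x)·g(x) = x^3 - 2·x^2 - 2·x, leaving -1
The remainder r(x) = -1 ≠ 0 (and deg r < deg g), so g ∤ f, i.e. f ∉ (g).

Final answer: NO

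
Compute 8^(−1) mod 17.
8^(−1) ≡ 15 (mod 17)

Apply the extended Euclidean algorithm to (17, 8), tracking rows (r, s, t) with s·17 + t·8 = r. Each division r_prev = q·r_cur + r_new produces the new row as (previous row) − q·(current row):
  row A: (17, 1, 0)   [1·17 + 0·8 = 17]
  row B: (8, 0, 1)   [0·17 + 1·8 = 8]
  17 = 2·8 + 1   → row C = row A − 2·row B = (1, 1, −2)   [check: 1·17 − 2·8 = 1]
  8 = 8·1 + 0   → remainder 0, stop. gcd = 1 (last nonzero row C).
The gcd is 1, so 8 is invertible mod 17. The last nonzero row gives 1·17 − 2·8 = 1, so t = −2. So 8^(−1) ≡ −2 ≡ 15 (mod 17). Verify: 8 · 15 = 120 ≡ 1 (mod 17). ✓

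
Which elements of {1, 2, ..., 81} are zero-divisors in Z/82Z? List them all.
nonzero zero-divisors of Z/82Z = {2, 4, 6, 8, 10, 12, 14, 16, 18, 20, 22, 24, 26, 28, 30, 32, 34, 36, 38, 40, 41, 42, 44, 46, 48, 50, 52, 54, 56, 58, 60, 62, 64, 66, 68, 70, 72, 74, 76, 78, 80}

An element a ∈ Z/82Z (with a ≠ 0) is a zero-divisor iff gcd(a, 82) > 1 (because a is a unit precisely when gcd(a, n) = 1, and in Z/nZ every nonzero, non-unit element is a zero-divisor). Scan a = 1, ..., 81 and keep those with gcd(a, 82) > 1:
  gcd(2, 82) = 2, gcd(4, 82) = 2, gcd(6, 82) = 2, gcd(8, 82) = 2, gcd(10, 82) = 2, gcd(12, 82) = 2, gcd(14, 82) = 2, gcd(16, 82) = 2, gcd(18, 82) = 2, gcd(20, 82) = 2, gcd(22, 82) = 2, gcd(24, 82) = 2, gcd(26, 82) = 2, gcd(28, 82) = 2, gcd(30, 82) = 2, gcd(32, 82) = 2, gcd(34, 82) = 2, gcd(36, 82) = 2, gcd(38, 82) = 2, gcd(40, 82) = 2, gcd(41, 82) = 41, gcd(42, 82) = 2, gcd(44, 82) = 2, gcd(46, 82) = 2, gcd(48, 82) = 2, gcd(50, 82) = 2, gcd(52, 82) = 2, gcd(54, 82) = 2, gcd(56, 82) = 2, gcd(58, 82) = 2, gcd(60, 82) = 2, gcd(62, 82) = 2, gcd(64, 82) = 2, gcd(66, 82) = 2, gcd(68, 82) = 2, gcd(70, 82) = 2, gcd(72, 82) = 2, gcd(74, 82) = 2, gcd(76, 82) = 2, gcd(78, 82) = 2, gcd(80, 82) = 2.
All other a ∈ {1, ..., 81} have gcd(a, 82) = 1 and are units. So the nonzero zero-divisors are exactly the 41 values of a appearing in this scan.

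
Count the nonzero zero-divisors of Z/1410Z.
Z/1410Z has 1041 nonzero zero-divisors

In Z/1410Z each nonzero element is either a unit (gcd with 1410 is 1) or a zero-divisor (gcd > 1). The number of units is φ(1410): factorise 1410 = 2 · 3 · 5 · 47, so φ(1410) = (2 − 1) · (3 − 1) · (5 − 1) · (47 − 1) = 1 · 2 · 4 · 46 = 368. The nonzero elements number 1410 − 1 = 1409. Hence the nonzero zero-divisors number 1409 − 368 = 1041.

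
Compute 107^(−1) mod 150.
Apply the extended Euclidean algorithm to (150, 107), tracking rows (r, s, t) with s·150 + t·107 = r. Each division r_prev = q·r_cur + r_new produces the new row as (previous row) − q·(current row):
  row A: (150, 1, 0)   [1·150 + 0·107 = 150]
  row B: (107, 0, 1)   [0·150 + 1·107 = 107]
  150 = 1·107 + 43   → row C = row A − 1·row B = (43, 1, −1)   [check: 1·150 − 1·107 = 43]
  107 = 2·43 + 21   → row D = row B − 2·row C = (21, −2, 3)   [check: −2·150 + 3·107 = 21]
  43 = 2·21 + 1   → row E = row C − 2·row D = (1, 5, −7)   [check: 5·150 − 7·107 = 1]
  21 = 21·1 + 0   → remainder 0, stop. gcd = 1 (last nonzero row E).
The gcd is 1, so 107 is invertible mod 150. The last nonzero row gives 5·150 − 7·107 = 1, so t = −7. So 107^(−1) ≡ −7 ≡ 143 (mod 150). Verify: 107 · 143 = 15301 ≡ 1 (mod 150). ✓

Final answer: 107^(−1) ≡ 143 (mod 150)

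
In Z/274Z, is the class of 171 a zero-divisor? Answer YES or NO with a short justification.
gcd(171, 274) = 1, so 171 is a unit in Z/274Z (it has a multiplicative inverse). A unit cannot be a zero-divisor: if 171·b ≡ 0 then multiplying both sides by 171^(−1) gives b ≡ 0. So 171 is not a zero-divisor.

Final answer: NO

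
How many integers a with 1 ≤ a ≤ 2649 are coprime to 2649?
The number of a ∈ {1, ..., 2649} with gcd(a, 2649) = 1 is by definition Euler's totient φ(2649). φ is multiplicative, with φ(p^e) = p^e − p^(e−1). Factorise 2649 = 3 · 883. Then
  φ(2649) = (3 − 1) · (883 − 1) = 2 · 882 = 1764.
So there are 1764 such integers.

Final answer: 1764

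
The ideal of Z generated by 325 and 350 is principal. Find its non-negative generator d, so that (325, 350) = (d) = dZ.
(325, 350) = (25); d = 25

In the PID Z, (a, b) is generated by gcd(a, b). Compute gcd(350, 325) with the extended Euclidean algorithm, tracking rows (r, s, t) with s·350 + t·325 = r:
  row A: (350, 1, 0)   [1·350 + 0·325 = 350]
  row B: (325, 0, 1)   [0·350 + 1·325 = 325]
  350 = 1·325 + 25   → row C = row A − 1·row B = (25, 1, −1)   [check: 1·350 − 1·325 = 25]
  325 = 13·25 + 0   → remainder 0, stop. gcd = 25 (last nonzero row C).
So gcd(325, 350) = 25, with Bézout identity 1·350 − 1·325 = 25. Containment (⊇): the Bézout identity exhibits 25 as an element of (325, 350), giving (25) ⊆ (325, 350). Containment (⊆): since 25 | 325 and 25 | 350 (325 = 25·13, 350 = 25·14), every Z-linear combination of 325 and 350 is divisible by 25, so (325, 350) ⊆ (25). Therefore (325, 350) = (25), d = 25.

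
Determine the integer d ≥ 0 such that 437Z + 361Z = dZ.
(437, 361) = (19); d = 19

In the PID Z, (a, b) is generated by gcd(a, b). Compute gcd(437, 361) with the extended Euclidean algorithm, tracking rows (r, s, t) with s·437 + t·361 = r:
  row A: (437, 1, 0)   [1·437 + 0·361 = 437]
  row B: (361, 0, 1)   [0·437 + 1·361 = 361]
  437 = 1·361 + 76   → row C = row A − 1·row B = (76, 1, −1)   [check: 1·437 − 1·361 = 76]
  361 = 4·76 + 57   → row D = row B − 4·row C = (57, −4, 5)   [check: −4·437 + 5·361 = 57]
  76 = 1·57 + 19   → row E = row C − 1·row D = (19, 5, −6)   [check: 5·437 − 6·361 = 19]
  57 = 3·19 + 0   → remainder 0, stop. gcd = 19 (last nonzero row E).
So gcd(437, 361) = 19, with Bézout identity 5·437 − 6·361 = 19. Containment (⊇): the Bézout identity exhibits 19 as an element of (437, 361), giving (19) ⊆ (437, 361). Containment (⊆): since 19 | 437 and 19 | 361 (437 = 19·23, 361 = 19·19), every Z-linear combination of 437 and 361 is divisible by 19, so (437, 361) ⊆ (19). Therefore (437, 361) = (19), d = 19.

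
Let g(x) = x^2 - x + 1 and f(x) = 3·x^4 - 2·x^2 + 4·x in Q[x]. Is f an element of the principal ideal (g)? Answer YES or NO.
In Q[x] the ideal (g) consists of all multiples of g, so f ∈ (g) iff g | f, i.e. iff the remainder of f on division by g is 0. Divide f by g (g is monic, so eliminate the leading term of the running remainder at each step):
  leading term 3·x^4: subtract (3·x^2)·g(x) = 3·x^4 - 3·x^3 + 3·x^2, leaving 3·x^3 - 5·x^2 + 4·x
  leading term 3·x^3: subtract (3·x)·g(x) = 3·x^3 - 3·x^2 + 3·x, leaving -2·x^2 + x
  leading term -2·x^2: subtract (-2)·g(x) = -2·x^2 + 2·x - 2, leaving 2 - x
The remainder r(x) = 2 - x ≠ 0 (and deg r < deg g), so g ∤ f, i.e. f ∉ (g).

Final answer: NO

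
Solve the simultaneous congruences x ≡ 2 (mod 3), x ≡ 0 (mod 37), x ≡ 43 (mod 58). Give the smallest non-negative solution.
x ≡ 4625 (mod 6438); the representative in [0, 6438) is 4625

The moduli 3, 37, 58 are pairwise coprime, so by the CRT there is a unique solution mod 3·37·58 = 6438.
Solve by successive substitution. Start with x ≡ 2 (mod 3).
  Combine with x ≡ 0 (mod 37): write x = 2 + 3·t and require 2 + 3·t ≡ 0 (mod 37), i.e. 3·t ≡ 0 − 2 ≡ 35 (mod 37). Since 3^(−1) ≡ 25 (mod 37), t ≡ 25·35 ≡ 24 (mod 37). So x ≡ 2 + 3·24 = 74 (mod 111).
  Combine with x ≡ 43 (mod 58): write x = 74 + 111·t and require 74 + 111·t ≡ 43 (mod 58), i.e. 111·t ≡ 43 − 74 ≡ 27 (mod 58). Since 111^(−1) ≡ 23 (mod 58) (111 ≡ 53 (mod 58)), t ≡ 23·27 ≡ 41 (mod 58). So x ≡ 74 + 111·41 = 4625 (mod 6438).
Unique solution in [0, 6438): x = 4625.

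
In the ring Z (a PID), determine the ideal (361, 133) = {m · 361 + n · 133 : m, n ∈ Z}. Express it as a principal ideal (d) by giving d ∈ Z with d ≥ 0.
(361, 133) = (19); d = 19

In the PID Z, (a, b) is generated by gcd(a, b). Compute gcd(361, 133) with the extended Euclidean algorithm, tracking rows (r, s, t) with s·361 + t·133 = r:
  row A: (361, 1, 0)   [1·361 + 0·133 = 361]
  row B: (133, 0, 1)   [0·361 + 1·133 = 133]
  361 = 2·133 + 95   → row C = row A − 2·row B = (95, 1, −2)   [check: 1·361 − 2·133 = 95]
  133 = 1·95 + 38   → row D = row B − 1·row C = (38, −1, 3)   [check: −1·361 + 3·133 = 38]
  95 = 2·38 + 19   → row E = row C − 2·row D = (19, 3, −8)   [check: 3·361 − 8·133 = 19]
  38 = 2·19 + 0   → remainder 0, stop. gcd = 19 (last nonzero row E).
So gcd(361, 133) = 19, with Bézout identity 3·361 − 8·133 = 19. Containment (⊇): the Bézout identity exhibits 19 as an element of (361, 133), giving (19) ⊆ (361, 133). Containment (⊆): since 19 | 361 and 19 | 133 (361 = 19·19, 133 = 19·7), every Z-linear combination of 361 and 133 is divisible by 19, so (361, 133) ⊆ (19). Therefore (361, 133) = (19), d = 19.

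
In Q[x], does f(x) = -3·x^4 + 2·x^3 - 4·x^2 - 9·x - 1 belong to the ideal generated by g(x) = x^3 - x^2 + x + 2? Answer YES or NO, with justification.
NO

In Q[x] the ideal (g) consists of all multiples of g, so f ∈ (g) iff g | f, i.e. iff the remainder of f on division by g is 0. Divide f by g (g is monic, so eliminate the leading term of the running remainder at each step):
  leading term -3·x^4: subtract (-3·x)·g(x) = -3·x^4 + 3·x^3 - 3·x^2 - 6·x, leaving -x^3 - x^2 - 3·x - 1
  leading term -x^3: subtract (-1)·g(x) = -x^3 + x^2 - x - 2, leaving -2·x^2 - 2·x + 1
The remainder r(x) = -2·x^2 - 2·x + 1 ≠ 0 (and deg r < deg g), so g ∤ f, i.e. f ∉ (g).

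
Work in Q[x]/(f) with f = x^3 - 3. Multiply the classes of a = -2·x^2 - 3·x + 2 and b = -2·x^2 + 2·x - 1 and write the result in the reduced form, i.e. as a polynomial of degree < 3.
First multiply in Q[x] without reducing: a · b = 4·x^4 + 2·x^3 - 8·x^2 + 7·x - 2. Now divide by f(x) = x^3 - 3, eliminating the leading term at each step:
  leading term 4·x^4: subtract (4·x)·f(x) = 4·x^4 - 12·x, leaving 2·x^3 - 8·x^2 + 19·x - 2
  leading term 2·x^3: subtract (2)·f(x) = 2·x^3 - 6, leaving -8·x^2 + 19·x + 4
The degree is now < 3, so this is the remainder. Hence a · b ≡ -8·x^2 + 19·x + 4 in Q[x]/(f).

Final answer: a · b ≡ -8·x^2 + 19·x + 4 (mod f(x))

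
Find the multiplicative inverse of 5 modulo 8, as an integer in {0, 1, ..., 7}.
Apply the extended Euclidean algorithm to (8, 5), tracking rows (r, s, t) with s·8 + t·5 = r. Each division r_prev = q·r_cur + r_new produces the new row as (previous row) − q·(current row):
  row A: (8, 1, 0)   [1·8 + 0·5 = 8]
  row B: (5, 0, 1)   [0·8 + 1·5 = 5]
  8 = 1·5 + 3   → row C = row A − 1·row B = (3, 1, −1)   [check: 1·8 − 1·5 = 3]
  5 = 1·3 + 2   → row D = row B − 1·row C = (2, −1, 2)   [check: −1·8 + 2·5 = 2]
  3 = 1·2 + 1   → row E = row C − 1·row D = (1, 2, −3)   [check: 2·8 − 3·5 = 1]
  2 = 2·1 + 0   → remainder 0, stop. gcd = 1 (last nonzero row E).
The gcd is 1, so 5 is invertible mod 8. The last nonzero row gives 2·8 − 3·5 = 1, so t = −3. So 5^(−1) ≡ −3 ≡ 5 (mod 8). Verify: 5 · 5 = 25 ≡ 1 (mod 8). ✓

Final answer: 5^(−1) ≡ 5 (mod 8)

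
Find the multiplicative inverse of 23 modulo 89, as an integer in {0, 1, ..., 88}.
Apply the extended Euclidean algorithm to (89, 23), tracking rows (r, s, t) with s·89 + t·23 = r. Each division r_prev = q·r_cur + r_new produces the new row as (previous row) − q·(current row):
  row A: (89, 1, 0)   [1·89 + 0·23 = 89]
  row B: (23, 0, 1)   [0·89 + 1·23 = 23]
  89 = 3·23 + 20   → row C = row A − 3·row B = (20, 1, −3)   [check: 1·89 − 3·23 = 20]
  23 = 1·20 + 3   → row D = row B − 1·row C = (3, −1, 4)   [check: −1·89 + 4·23 = 3]
  20 = 6·3 + 2   → row E = row C − 6·row D = (2, 7, −27)   [check: 7·89 − 27·23 = 2]
  3 = 1·2 + 1   → row F = row D − 1·row E = (1, −8, 31)   [check: −8·89 + 31·23 = 1]
  2 = 2·1 + 0   → remainder 0, stop. gcd = 1 (last nonzero row F).
The gcd is 1, so 23 is invertible mod 89. The last nonzero row gives −8·89 + 31·23 = 1, so t = 31. So 23^(−1) ≡ 31 (mod 89). Verify: 23 · 31 = 713 ≡ 1 (mod 89). ✓

Final answer: 23^(−1) ≡ 31 (mod 89)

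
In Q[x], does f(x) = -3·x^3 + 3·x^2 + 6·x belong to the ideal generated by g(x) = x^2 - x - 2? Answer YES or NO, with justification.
YES

In Q[x] the ideal (g) consists of all multiples of g, so f ∈ (g) iff g | f, i.e. iff the remainder of f on division by g is 0. Divide f by g (g is monic, so eliminate the leading term of the running remainder at each step):
  leading term -3·x^3: subtract (-3·x)·g(x) = -3·x^3 + 3·x^2 + 6·x, leaving 0
The remainder is 0, so f(x) = g(x) · h(x) with h(x) = -3·x. Hence g | f, i.e. f ∈ (g).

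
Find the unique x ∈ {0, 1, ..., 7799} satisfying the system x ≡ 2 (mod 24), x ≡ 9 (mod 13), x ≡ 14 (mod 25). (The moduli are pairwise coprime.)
The moduli 24, 13, 25 are pairwise coprime, so by the CRT there is a unique solution mod 24·13·25 = 7800.
Solve by successive substitution. Start with x ≡ 2 (mod 24).
  Combine with x ≡ 9 (mod 13): write x = 2 + 24·t and require 2 + 24·t ≡ 9 (mod 13), i.e. 24·t ≡ 9 − 2 ≡ 7 (mod 13). Since 24^(−1) ≡ 6 (mod 13) (24 ≡ 11 (mod 13)), t ≡ 6·7 ≡ 3 (mod 13). So x ≡ 2 + 24·3 = 74 (mod 312).
  Combine with x ≡ 14 (mod 25): write x = 74 + 312·t and require 74 + 312·t ≡ 14 (mod 25), i.e. 312·t ≡ 14 − 74 ≡ 15 (mod 25). Since 312^(−1) ≡ 23 (mod 25) (312 ≡ 12 (mod 25)), t ≡ 23·15 ≡ 20 (mod 25). So x ≡ 74 + 312·20 = 6314 (mod 7800).
Unique solution in [0, 7800): x = 6314.

Final answer: x ≡ 6314 (mod 7800); the representative in [0, 7800) is 6314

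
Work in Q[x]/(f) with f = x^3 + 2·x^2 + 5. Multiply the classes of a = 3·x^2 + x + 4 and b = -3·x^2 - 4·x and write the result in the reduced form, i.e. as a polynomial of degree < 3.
a · b ≡ -22·x^2 + 29·x - 15 (mod f(x))

First multiply in Q[x] without reducing: a · b = -9·x^4 - 15·x^3 - 16·x^2 - 16·x. Now divide by f(x) = x^3 + 2·x^2 + 5, eliminating the leading term at each step:
  leading term -9·x^4: subtract (-9·x)·f(x) = -9·x^4 - 18·x^3 - 45·x, leaving 3·x^3 - 16·x^2 + 29·x
  leading term 3·x^3: subtract (3)·f(x) = 3·x^3 + 6·x^2 + 15, leaving -22·x^2 + 29·x - 15
The degree is now < 3, so this is the remainder. Hence a · b ≡ -22·x^2 + 29·x - 15 in Q[x]/(f).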